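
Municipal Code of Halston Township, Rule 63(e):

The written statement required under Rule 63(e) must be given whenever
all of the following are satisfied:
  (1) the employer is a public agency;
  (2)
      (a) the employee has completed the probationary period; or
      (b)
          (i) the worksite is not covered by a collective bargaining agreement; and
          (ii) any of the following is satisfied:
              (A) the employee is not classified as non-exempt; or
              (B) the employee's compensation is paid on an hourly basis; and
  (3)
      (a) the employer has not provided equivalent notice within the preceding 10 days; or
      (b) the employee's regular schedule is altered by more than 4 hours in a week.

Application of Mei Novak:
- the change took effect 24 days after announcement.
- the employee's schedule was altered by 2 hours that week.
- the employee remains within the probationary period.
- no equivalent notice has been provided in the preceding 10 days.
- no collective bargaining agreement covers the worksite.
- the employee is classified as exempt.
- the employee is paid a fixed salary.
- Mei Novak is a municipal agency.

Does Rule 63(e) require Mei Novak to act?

Yes — required.

(1) public agency — met.
(a) past probation — fails.
(i) no CBA — satisfied.
(A) not (non-exempt) — satisfied.
(B) hourly-paid — not satisfied.
(ii) = T OR F = true.
So (b) is satisfied (T AND T).
(2) = F OR T = true.
(a) no recent notice — holds.
(b) schedule shift > 4h — not met.
(3): T OR F → true.
So Overall is satisfied (T AND T AND T).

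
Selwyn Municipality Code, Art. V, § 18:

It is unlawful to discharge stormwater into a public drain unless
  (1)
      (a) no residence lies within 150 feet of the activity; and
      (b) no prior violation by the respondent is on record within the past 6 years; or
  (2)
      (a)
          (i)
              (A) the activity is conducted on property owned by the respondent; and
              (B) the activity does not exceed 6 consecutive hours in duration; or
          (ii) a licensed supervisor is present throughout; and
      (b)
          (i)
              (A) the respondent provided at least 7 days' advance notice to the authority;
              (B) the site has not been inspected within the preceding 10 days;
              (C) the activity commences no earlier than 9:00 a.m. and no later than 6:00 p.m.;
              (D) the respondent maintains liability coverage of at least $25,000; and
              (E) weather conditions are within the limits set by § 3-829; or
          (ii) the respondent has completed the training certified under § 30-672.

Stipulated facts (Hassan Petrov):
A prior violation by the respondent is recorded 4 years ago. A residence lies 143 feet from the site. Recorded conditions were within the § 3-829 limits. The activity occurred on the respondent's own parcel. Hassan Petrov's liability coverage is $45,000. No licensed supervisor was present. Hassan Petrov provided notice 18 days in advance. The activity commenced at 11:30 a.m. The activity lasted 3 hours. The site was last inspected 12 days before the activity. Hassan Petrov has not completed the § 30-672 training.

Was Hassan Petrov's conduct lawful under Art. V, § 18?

(a) no residence in 150 ft — not met.
(b) no prior violation — not met.
(1): F AND F → false.
(A) own property — satisfied.
(B) ≤ 6 hrs duration — satisfied.
So (i) is satisfied (T AND T).
(ii) supervisor present — not satisfied.
So (a) is satisfied (T OR F).
(A) ≥7 days' notice — holds.
(B) not (site inspected) — holds.
(C) start within hours — holds.
(D) coverage ≥ $25,000 — met.
(E) weather ok — holds.
(i) = T AND T AND T AND T AND T = true.
(ii) training certified — not met.
(b) = T OR F = true.
(2): T AND T → true.
Overall = F OR T = true.

Yes — lawful.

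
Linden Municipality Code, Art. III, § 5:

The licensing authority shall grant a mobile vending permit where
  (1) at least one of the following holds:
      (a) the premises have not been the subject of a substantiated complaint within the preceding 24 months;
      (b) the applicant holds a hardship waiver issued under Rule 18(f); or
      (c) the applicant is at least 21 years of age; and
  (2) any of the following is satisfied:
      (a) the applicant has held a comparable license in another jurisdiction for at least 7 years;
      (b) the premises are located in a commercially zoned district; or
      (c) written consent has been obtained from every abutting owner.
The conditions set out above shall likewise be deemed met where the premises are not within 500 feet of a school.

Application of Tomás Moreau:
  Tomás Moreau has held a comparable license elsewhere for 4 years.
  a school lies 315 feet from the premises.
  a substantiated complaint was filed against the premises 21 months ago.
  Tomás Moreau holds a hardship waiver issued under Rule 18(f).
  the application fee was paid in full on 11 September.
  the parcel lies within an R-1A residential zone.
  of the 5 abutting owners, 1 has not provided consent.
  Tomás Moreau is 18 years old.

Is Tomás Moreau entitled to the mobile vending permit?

No — denied.

(a) no complaint in 24 mo. — fails.
(b) hardship waiver — satisfied.
(c) age ≥ 21 — fails.
(1) = F OR T OR F = true.
(a) prior license ≥ 7 yr — not satisfied.
(b) commercially zoned — fails.
(c) all abutters consent — not met.
So (2) is not satisfied (F OR F OR F).
Overall = T AND F = false.
Exception (≥500 ft from school) — not satisfied.
Result: main false OR exception false → false.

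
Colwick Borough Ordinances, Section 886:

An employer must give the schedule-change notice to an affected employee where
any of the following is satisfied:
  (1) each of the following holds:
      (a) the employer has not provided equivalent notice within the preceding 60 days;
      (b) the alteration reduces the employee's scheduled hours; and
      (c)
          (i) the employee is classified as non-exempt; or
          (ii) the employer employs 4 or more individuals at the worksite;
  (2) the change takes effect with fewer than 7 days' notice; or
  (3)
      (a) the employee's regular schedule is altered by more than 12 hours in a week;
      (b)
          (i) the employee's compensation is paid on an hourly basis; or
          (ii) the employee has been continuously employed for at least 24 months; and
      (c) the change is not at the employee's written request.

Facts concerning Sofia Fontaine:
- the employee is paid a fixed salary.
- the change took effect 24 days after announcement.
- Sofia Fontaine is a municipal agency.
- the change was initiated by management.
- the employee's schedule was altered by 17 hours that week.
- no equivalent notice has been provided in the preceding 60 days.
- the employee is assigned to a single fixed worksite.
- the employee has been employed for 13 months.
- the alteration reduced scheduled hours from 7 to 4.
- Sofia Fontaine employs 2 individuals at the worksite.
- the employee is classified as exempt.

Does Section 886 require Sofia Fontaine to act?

(a) no recent notice — holds.
(b) hours reduced — satisfied.
(i) non-exempt — not satisfied.
(ii) ≥ 4 at site — not met.
(c) = F OR F = false.
So (1) is not satisfied (T AND T AND F).
(2) < 7 days' notice — not satisfied.
(a) schedule shift > 12h — met.
(i) hourly-paid — not met.
(ii) tenure ≥ 24 mo. — fails.
(b) = F OR F = false.
(c) not employee-requested — satisfied.
So (3) is not satisfied (T AND F AND T).
Overall = F OR F OR F = false.

No — not required.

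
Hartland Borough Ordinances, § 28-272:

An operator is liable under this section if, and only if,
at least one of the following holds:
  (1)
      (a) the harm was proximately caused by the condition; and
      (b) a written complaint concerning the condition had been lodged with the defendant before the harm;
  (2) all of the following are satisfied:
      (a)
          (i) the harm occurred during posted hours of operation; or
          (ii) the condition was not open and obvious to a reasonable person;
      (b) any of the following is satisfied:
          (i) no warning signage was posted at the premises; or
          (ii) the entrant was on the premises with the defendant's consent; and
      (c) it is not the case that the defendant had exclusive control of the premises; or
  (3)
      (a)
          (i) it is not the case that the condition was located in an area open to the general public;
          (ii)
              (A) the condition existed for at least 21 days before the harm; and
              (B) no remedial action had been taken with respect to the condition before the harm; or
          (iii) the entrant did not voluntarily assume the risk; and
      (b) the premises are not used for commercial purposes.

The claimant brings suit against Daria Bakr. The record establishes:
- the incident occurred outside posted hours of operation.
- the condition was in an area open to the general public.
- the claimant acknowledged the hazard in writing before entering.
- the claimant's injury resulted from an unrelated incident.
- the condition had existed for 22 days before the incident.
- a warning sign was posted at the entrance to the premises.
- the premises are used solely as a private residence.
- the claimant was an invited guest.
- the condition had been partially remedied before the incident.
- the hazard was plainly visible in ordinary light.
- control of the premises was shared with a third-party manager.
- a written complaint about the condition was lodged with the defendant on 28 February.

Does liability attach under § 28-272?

(a) proximate cause — not met.
(b) complaint lodged — satisfied.
(1): F AND T → false.
(i) during posted hours — not satisfied.
(ii) not open/obvious — not satisfied.
(a) = F OR F = false.
(i) no signage posted — fails.
(ii) consent to enter — satisfied.
So (b) is satisfied (F OR T).
(c) not (exclusive control) — met.
(2) = F AND T AND T = false.
(i) not (public area) — not met.
(A) condition ≥21 days old — holds.
(B) no remedial action — fails.
(ii): T AND F → false.
(iii) no assumed risk — fails.
So (a) is not satisfied (F OR F OR F).
(b) not (commercial use) — met.
So (3) is not satisfied (F AND T).
Overall: F OR F OR F → false.

No — not liable.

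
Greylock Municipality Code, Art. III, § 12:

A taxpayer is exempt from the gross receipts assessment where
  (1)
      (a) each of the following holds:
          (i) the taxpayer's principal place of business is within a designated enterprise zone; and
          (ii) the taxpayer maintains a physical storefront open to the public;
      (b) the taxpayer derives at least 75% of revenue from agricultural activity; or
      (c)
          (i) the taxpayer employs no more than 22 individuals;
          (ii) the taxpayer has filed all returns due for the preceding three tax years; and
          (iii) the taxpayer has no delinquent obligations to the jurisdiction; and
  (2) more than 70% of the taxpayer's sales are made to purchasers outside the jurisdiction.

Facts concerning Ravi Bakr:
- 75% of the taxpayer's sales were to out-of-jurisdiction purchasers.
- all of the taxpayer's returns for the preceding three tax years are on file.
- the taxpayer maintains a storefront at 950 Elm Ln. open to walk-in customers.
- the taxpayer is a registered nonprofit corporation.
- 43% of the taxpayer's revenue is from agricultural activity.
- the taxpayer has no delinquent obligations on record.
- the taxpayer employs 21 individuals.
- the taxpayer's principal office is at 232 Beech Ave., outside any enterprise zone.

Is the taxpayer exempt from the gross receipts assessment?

Yes — exempt.

(i) in enterprise zone — fails.
(ii) has storefront — holds.
(a) = F AND T = false.
(b) ≥75% agricultural — not met.
(i) ≤ 22 employees — met.
(ii) returns current — holds.
(iii) no delinquency — holds.
(c) = T AND T AND T = true.
So (1) is satisfied (F OR F OR T).
(2) >70% out-of-jur. sales — holds.
Overall: T AND T → true.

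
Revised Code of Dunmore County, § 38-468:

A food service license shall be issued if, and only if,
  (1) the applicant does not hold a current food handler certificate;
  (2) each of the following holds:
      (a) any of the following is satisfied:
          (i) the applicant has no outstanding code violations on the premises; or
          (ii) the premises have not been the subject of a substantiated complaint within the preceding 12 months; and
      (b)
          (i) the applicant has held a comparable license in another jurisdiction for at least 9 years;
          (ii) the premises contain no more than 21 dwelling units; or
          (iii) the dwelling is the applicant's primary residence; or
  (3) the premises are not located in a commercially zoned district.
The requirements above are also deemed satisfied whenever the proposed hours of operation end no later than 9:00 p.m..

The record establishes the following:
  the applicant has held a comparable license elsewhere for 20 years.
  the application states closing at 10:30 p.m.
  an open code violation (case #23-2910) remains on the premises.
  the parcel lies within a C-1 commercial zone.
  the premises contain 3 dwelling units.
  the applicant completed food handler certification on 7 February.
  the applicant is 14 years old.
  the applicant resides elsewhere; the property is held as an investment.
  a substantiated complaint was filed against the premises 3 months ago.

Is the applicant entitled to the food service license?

No — denied.

(1) not (food handler cert.) — not satisfied.
(i) no code violations — not met.
(ii) no complaint in 12 mo. — not met.
So (a) is not satisfied (F OR F).
(i) prior license ≥ 9 yr — holds.
(ii) ≤ 21 units — satisfied.
(iii) primary residence — fails.
(b): T OR T OR F → true.
(2): F AND T → false.
(3) not (commercially zoned) — not satisfied.
Overall: F OR F OR F → false.
Exception (closes by 9 p.m.) — not satisfied.
Result: main false OR exception false → false.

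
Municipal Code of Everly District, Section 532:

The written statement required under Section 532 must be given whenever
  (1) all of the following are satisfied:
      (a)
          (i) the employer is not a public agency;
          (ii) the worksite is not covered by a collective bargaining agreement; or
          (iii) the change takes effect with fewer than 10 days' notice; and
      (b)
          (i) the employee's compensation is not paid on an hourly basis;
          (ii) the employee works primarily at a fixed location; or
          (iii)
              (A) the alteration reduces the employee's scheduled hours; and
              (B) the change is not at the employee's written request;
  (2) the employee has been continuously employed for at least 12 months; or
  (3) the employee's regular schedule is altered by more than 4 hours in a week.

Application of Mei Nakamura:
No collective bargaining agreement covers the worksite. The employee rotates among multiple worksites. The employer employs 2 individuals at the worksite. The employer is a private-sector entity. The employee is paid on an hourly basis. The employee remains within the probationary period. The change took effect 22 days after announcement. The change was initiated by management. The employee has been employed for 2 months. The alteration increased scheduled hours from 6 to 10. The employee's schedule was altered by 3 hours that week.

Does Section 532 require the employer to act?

(i) not (public agency) — met.
(ii) no CBA — holds.
(iii) < 10 days' notice — not satisfied.
(a): T OR T OR F → true.
(i) not (hourly-paid) — not satisfied.
(ii) fixed location — not satisfied.
(A) hours reduced — fails.
(B) not employee-requested — met.
(iii) = F AND T = false.
So (b) is not satisfied (F OR F OR F).
So (1) is not satisfied (T AND F).
(2) tenure ≥ 12 mo. — fails.
(3) schedule shift > 4h — not satisfied.
Overall = F OR F OR F = false.

No — not required.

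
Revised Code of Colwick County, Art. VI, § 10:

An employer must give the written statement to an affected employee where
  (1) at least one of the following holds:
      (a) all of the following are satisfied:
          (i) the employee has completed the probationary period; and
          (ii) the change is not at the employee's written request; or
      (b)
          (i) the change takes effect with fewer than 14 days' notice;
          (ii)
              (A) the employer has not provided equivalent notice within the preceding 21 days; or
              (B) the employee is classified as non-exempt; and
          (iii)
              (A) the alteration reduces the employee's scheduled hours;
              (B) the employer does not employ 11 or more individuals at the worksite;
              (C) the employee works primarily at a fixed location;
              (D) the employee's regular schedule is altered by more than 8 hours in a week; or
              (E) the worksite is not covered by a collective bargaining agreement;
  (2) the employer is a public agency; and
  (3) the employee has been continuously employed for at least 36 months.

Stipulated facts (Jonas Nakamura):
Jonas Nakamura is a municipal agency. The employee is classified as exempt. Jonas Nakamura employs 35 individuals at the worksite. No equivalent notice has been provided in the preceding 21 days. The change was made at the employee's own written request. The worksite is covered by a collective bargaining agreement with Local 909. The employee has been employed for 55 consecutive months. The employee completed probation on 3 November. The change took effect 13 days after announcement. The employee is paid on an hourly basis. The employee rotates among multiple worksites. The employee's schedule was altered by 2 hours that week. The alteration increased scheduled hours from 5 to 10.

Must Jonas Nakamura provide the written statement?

No — not required.

(i) past probation — holds.
(ii) not employee-requested — fails.
(a): T AND F → false.
(i) < 14 days' notice — satisfied.
(A) no recent notice — holds.
(B) non-exempt — fails.
So (ii) is satisfied (T OR F).
(A) hours reduced — fails.
(B) not (≥ 11 at site) — fails.
(C) fixed location — fails.
(D) schedule shift > 8h — not satisfied.
(E) no CBA — fails.
So (iii) is not satisfied (F OR F OR F OR F OR F).
(b): T AND T AND F → false.
(1): F OR F → false.
(2) public agency — met.
(3) tenure ≥ 36 mo. — satisfied.
So Overall is not satisfied (F AND T AND T).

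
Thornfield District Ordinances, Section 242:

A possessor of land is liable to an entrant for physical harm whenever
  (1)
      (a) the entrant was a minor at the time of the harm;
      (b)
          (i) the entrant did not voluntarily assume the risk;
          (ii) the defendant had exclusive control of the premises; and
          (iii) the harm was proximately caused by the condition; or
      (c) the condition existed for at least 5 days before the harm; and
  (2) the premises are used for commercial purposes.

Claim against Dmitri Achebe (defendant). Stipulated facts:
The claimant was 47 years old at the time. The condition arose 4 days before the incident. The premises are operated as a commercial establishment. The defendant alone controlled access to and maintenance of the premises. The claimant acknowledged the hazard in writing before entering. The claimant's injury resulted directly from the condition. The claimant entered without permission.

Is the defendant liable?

(a) entrant a minor — not satisfied.
(i) no assumed risk — not satisfied.
(ii) exclusive control — satisfied.
(iii) proximate cause — holds.
(b) = F AND T AND T = false.
(c) condition ≥5 days old — not met.
(1): F OR F OR F → false.
(2) commercial use — satisfied.
Overall = F AND T = false.

No — not liable.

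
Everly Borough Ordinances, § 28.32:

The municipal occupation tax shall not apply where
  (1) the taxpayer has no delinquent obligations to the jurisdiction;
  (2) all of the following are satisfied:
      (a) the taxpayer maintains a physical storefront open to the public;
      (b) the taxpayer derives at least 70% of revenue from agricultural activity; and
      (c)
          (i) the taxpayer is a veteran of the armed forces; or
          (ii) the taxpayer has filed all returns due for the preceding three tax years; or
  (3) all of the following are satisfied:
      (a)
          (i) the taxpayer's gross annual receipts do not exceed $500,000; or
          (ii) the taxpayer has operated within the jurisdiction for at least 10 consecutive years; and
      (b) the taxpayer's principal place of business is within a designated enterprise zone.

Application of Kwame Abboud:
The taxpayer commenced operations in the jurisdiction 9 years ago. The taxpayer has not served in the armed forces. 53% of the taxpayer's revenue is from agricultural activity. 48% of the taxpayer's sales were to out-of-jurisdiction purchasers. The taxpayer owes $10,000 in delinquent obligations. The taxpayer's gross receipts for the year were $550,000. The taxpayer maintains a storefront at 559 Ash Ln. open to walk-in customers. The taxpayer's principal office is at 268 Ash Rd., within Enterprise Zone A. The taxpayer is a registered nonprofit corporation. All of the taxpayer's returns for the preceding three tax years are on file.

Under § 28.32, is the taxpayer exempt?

No — not exempt.

(1) no delinquency — fails.
(a) has storefront — satisfied.
(b) ≥70% agricultural — not met.
(i) veteran — fails.
(ii) returns current — holds.
So (c) is satisfied (F OR T).
(2): T AND F AND T → false.
(i) receipts ≤ $500,000 — fails.
(ii) ≥ 10 yrs in jurisdiction — not satisfied.
So (a) is not satisfied (F OR F).
(b) in enterprise zone — holds.
(3) = F AND T = false.
Overall = F OR F OR F = false.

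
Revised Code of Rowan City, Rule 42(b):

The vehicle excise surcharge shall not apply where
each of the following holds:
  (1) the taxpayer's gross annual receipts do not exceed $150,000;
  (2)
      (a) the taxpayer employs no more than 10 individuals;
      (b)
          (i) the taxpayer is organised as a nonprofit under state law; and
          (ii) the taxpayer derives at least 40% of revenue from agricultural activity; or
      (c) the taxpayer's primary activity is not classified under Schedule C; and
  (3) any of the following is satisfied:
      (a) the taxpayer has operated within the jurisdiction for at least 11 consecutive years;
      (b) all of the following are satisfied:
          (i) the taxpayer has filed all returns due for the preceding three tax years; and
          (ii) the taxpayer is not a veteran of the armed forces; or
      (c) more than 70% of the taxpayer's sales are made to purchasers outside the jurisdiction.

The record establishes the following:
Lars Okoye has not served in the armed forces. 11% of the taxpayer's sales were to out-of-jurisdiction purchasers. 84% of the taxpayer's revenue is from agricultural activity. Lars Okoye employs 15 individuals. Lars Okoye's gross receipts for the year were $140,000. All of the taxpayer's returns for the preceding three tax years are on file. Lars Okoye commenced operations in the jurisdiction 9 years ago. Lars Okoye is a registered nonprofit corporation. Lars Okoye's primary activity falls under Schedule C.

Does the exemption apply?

(1) receipts ≤ $150,000 — satisfied.
(a) ≤ 10 employees — not met.
(i) nonprofit — holds.
(ii) ≥40% agricultural — holds.
So (b) is satisfied (T AND T).
(c) not (Schedule C activity) — not satisfied.
(2) = F OR T OR F = true.
(a) ≥ 11 yrs in jurisdiction — not satisfied.
(i) returns current — holds.
(ii) not (veteran) — satisfied.
(b): T AND T → true.
(c) >70% out-of-jur. sales — not satisfied.
So (3) is satisfied (F OR T OR F).
Overall = T AND T AND T = true.

Yes — exempt.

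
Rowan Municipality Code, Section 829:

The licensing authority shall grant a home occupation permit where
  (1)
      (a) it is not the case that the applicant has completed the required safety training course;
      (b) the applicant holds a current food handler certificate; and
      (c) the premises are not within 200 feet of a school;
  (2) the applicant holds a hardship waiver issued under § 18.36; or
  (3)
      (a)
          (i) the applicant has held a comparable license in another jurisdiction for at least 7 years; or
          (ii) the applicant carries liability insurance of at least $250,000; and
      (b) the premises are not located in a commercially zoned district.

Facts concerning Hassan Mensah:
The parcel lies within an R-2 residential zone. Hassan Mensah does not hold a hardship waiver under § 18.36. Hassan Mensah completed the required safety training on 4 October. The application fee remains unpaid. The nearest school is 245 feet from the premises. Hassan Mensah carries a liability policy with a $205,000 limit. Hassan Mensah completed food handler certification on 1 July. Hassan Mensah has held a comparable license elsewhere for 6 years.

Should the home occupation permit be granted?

(a) not (safety training) — not met.
(b) food handler cert. — satisfied.
(c) ≥200 ft from school — satisfied.
(1) = F AND T AND T = false.
(2) hardship waiver — not satisfied.
(i) prior license ≥ 7 yr — not met.
(ii) insurance ≥ $250,000 — not met.
(a) = F OR F = false.
(b) not (commercially zoned) — satisfied.
(3): F AND T → false.
So Overall is not satisfied (F OR F OR F).

No — denied.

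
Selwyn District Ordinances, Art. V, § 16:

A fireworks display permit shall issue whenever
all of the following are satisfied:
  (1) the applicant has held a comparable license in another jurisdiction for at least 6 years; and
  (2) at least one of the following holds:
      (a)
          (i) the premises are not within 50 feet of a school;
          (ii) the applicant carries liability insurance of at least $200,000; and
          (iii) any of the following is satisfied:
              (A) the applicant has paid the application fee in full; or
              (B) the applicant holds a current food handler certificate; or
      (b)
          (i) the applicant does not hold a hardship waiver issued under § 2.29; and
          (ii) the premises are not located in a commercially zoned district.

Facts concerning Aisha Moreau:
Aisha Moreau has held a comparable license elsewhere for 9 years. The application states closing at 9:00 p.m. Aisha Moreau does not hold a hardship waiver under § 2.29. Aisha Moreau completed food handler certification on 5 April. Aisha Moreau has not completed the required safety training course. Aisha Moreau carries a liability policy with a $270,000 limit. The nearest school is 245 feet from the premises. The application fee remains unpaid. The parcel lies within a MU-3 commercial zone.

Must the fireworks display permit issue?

(1) prior license ≥ 6 yr — holds.
(i) ≥50 ft from school — satisfied.
(ii) insurance ≥ $200,000 — satisfied.
(A) fee paid — not met.
(B) food handler cert. — holds.
(iii) = F OR T = true.
(a): T AND T AND T → true.
(i) not (hardship waiver) — holds.
(ii) not (commercially zoned) — not satisfied.
(b): T AND F → false.
(2): T OR F → true.
So Overall is satisfied (T AND T).

Yes — granted.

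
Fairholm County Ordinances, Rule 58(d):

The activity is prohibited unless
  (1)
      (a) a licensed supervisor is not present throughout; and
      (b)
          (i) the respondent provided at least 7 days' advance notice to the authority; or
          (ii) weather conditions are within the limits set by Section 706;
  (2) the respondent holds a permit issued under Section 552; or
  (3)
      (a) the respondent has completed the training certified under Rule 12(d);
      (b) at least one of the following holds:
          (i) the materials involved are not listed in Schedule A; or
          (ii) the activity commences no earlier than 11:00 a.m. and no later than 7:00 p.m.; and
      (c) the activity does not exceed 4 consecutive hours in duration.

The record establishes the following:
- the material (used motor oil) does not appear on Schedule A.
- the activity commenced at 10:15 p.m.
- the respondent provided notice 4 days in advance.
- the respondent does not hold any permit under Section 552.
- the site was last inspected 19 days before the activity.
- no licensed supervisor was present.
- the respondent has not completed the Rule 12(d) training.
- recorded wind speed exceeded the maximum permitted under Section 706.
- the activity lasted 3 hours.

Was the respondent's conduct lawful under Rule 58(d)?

No — unlawful.

(a) not (supervisor present) — met.
(i) ≥7 days' notice — not satisfied.
(ii) weather ok — not met.
(b): F OR F → false.
(1): T AND F → false.
(2) holds permit — fails.
(a) training certified — not met.
(i) not (Schedule A material) — holds.
(ii) start within hours — fails.
(b): T OR F → true.
(c) ≤ 4 hrs duration — satisfied.
(3) = F AND T AND T = false.
Overall: F OR F OR F → false.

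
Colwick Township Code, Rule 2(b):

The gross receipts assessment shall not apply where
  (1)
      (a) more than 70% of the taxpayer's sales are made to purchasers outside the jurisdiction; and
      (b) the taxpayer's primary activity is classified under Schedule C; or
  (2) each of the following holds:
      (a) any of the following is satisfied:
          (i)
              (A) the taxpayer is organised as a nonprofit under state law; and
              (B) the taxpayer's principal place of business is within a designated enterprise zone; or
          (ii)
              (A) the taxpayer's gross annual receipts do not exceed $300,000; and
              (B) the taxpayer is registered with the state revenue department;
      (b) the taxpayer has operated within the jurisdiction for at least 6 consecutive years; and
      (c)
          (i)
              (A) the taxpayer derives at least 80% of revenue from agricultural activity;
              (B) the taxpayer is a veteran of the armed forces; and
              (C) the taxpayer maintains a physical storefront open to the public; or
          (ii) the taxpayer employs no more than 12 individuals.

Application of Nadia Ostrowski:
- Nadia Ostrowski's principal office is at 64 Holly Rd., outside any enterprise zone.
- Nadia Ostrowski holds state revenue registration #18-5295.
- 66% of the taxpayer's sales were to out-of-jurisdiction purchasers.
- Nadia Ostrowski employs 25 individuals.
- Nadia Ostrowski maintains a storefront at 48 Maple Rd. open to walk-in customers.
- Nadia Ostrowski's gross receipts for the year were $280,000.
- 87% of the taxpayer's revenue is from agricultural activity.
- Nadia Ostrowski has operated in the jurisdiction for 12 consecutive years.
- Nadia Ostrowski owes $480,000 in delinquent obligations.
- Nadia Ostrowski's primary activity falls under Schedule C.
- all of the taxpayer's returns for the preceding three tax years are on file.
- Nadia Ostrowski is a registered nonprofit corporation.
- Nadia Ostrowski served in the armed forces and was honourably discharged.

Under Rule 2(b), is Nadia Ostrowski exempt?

(a) >70% out-of-jur. sales — not satisfied.
(b) Schedule C activity — holds.
(1) = F AND T = false.
(A) nonprofit — met.
(B) in enterprise zone — fails.
(i): T AND F → false.
(A) receipts ≤ $300,000 — holds.
(B) state-registered — satisfied.
(ii) = T AND T = true.
(a): F OR T → true.
(b) ≥ 6 yrs in jurisdiction — holds.
(A) ≥80% agricultural — holds.
(B) veteran — met.
(C) has storefront — satisfied.
So (i) is satisfied (T AND T AND T).
(ii) ≤ 12 employees — not met.
So (c) is satisfied (T OR F).
(2) = T AND T AND T = true.
Overall: F OR T → true.

Yes — exempt.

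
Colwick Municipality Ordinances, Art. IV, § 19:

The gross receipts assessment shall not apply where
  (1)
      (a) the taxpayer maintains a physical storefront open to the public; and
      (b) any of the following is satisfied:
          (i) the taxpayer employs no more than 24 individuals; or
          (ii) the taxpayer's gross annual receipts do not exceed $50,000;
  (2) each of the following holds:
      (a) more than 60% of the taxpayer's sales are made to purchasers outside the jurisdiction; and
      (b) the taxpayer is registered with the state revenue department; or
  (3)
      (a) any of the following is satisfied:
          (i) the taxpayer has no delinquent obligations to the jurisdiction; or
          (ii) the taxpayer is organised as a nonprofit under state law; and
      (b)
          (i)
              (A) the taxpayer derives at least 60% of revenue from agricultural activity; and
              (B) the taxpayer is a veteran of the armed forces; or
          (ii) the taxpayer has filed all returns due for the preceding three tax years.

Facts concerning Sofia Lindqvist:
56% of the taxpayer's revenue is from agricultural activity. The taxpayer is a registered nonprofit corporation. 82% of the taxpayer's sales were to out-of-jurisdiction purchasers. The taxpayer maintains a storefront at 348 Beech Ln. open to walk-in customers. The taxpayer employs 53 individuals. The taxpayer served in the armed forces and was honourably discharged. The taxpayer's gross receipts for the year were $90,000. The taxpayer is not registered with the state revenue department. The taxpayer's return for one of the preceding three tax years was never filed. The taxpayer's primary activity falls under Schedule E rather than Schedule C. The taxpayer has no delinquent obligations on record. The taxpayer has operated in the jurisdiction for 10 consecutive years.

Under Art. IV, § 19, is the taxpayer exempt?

No — not exempt.

(a) has storefront — met.
(i) ≤ 24 employees — not met.
(ii) receipts ≤ $50,000 — not met.
So (b) is not satisfied (F OR F).
(1): T AND F → false.
(a) >60% out-of-jur. sales — holds.
(b) state-registered — not satisfied.
(2): T AND F → false.
(i) no delinquency — met.
(ii) nonprofit — holds.
(a) = T OR T = true.
(A) ≥60% agricultural — fails.
(B) veteran — satisfied.
(i): F AND T → false.
(ii) returns current — not satisfied.
(b): F OR F → false.
(3): T AND F → false.
Overall: F OR F OR F → false.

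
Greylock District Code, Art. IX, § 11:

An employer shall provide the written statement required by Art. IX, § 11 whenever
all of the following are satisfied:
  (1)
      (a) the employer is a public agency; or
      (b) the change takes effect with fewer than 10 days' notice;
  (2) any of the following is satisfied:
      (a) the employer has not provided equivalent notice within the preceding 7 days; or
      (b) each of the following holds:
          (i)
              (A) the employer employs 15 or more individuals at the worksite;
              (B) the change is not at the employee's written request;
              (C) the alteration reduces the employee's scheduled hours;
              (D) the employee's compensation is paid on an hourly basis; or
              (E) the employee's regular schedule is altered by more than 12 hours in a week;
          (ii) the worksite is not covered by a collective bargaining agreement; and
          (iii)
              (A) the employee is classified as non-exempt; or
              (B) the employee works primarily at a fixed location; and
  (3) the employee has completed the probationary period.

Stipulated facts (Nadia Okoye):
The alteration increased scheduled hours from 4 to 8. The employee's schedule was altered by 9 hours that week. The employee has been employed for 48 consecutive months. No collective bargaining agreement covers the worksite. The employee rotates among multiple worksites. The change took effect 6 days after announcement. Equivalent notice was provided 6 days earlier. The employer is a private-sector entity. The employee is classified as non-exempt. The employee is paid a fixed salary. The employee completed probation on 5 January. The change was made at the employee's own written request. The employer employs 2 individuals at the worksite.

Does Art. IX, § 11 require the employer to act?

No — not required.

(a) public agency — not met.
(b) < 10 days' notice — met.
So (1) is satisfied (F OR T).
(a) no recent notice — not met.
(A) ≥ 15 at site — not satisfied.
(B) not employee-requested — fails.
(C) hours reduced — not met.
(D) hourly-paid — fails.
(E) schedule shift > 12h — fails.
(i) = F OR F OR F OR F OR F = false.
(ii) no CBA — met.
(A) non-exempt — met.
(B) fixed location — not satisfied.
(iii) = T OR F = true.
So (b) is not satisfied (F AND T AND T).
(2): F OR F → false.
(3) past probation — met.
So Overall is not satisfied (T AND F AND T).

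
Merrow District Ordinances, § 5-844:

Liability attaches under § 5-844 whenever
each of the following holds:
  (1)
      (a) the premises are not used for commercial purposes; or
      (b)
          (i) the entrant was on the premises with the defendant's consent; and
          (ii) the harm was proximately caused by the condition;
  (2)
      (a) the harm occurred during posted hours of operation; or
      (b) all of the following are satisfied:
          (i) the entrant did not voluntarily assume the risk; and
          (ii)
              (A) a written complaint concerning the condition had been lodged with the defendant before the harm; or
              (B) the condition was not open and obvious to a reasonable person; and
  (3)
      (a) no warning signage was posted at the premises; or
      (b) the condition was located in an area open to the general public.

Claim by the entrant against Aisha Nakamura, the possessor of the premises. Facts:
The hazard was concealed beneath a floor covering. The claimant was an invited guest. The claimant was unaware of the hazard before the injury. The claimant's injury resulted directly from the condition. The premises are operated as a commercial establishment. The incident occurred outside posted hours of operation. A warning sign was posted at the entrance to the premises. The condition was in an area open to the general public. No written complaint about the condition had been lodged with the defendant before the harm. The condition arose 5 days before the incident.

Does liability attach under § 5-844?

(a) not (commercial use) — not met.
(i) consent to enter — holds.
(ii) proximate cause — met.
So (b) is satisfied (T AND T).
(1) = F OR T = true.
(a) during posted hours — fails.
(i) no assumed risk — satisfied.
(A) complaint lodged — not met.
(B) not open/obvious — met.
So (ii) is satisfied (F OR T).
(b): T AND T → true.
(2) = F OR T = true.
(a) no signage posted — not satisfied.
(b) public area — satisfied.
So (3) is satisfied (F OR T).
Overall = T AND T AND T = true.

Yes — liable.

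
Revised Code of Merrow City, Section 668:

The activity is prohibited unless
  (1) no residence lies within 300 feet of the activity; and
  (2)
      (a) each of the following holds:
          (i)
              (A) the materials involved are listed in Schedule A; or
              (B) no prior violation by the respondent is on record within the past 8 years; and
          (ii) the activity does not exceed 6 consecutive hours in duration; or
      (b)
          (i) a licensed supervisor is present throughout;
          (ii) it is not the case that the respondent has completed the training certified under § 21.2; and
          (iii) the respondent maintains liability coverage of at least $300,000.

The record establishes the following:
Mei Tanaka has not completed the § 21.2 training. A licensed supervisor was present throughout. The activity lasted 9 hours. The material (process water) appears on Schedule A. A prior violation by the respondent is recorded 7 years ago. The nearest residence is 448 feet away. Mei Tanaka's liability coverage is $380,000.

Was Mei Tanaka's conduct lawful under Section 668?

Yes — lawful.

(1) no residence in 300 ft — satisfied.
(A) Schedule A material — holds.
(B) no prior violation — fails.
(i): T OR F → true.
(ii) ≤ 6 hrs duration — not met.
(a): T AND F → false.
(i) supervisor present — met.
(ii) not (training certified) — holds.
(iii) coverage ≥ $300,000 — satisfied.
So (b) is satisfied (T AND T AND T).
So (2) is satisfied (F OR T).
Overall = T AND T = true.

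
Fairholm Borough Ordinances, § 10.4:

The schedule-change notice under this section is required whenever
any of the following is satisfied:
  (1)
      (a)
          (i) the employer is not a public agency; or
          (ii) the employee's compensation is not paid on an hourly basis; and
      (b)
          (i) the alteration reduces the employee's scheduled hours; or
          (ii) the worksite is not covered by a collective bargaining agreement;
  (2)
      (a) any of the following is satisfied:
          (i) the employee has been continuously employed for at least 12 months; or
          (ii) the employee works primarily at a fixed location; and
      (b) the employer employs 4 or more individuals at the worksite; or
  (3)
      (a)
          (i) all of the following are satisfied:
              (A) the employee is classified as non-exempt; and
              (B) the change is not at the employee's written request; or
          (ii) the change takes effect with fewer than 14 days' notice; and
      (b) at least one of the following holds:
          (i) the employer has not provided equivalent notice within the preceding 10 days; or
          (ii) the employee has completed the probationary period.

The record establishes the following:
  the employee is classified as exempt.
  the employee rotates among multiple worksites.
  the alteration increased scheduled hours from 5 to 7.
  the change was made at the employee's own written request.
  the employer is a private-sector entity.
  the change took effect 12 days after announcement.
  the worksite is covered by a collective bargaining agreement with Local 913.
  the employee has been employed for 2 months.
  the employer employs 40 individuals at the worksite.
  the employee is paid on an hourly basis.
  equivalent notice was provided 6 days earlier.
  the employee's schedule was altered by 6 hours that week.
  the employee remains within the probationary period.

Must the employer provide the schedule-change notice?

No — not required.

(i) not (public agency) — holds.
(ii) not (hourly-paid) — not met.
(a) = T OR F = true.
(i) hours reduced — not met.
(ii) no CBA — not satisfied.
So (b) is not satisfied (F OR F).
(1) = T AND F = false.
(i) tenure ≥ 12 mo. — not satisfied.
(ii) fixed location — fails.
(a): F OR F → false.
(b) ≥ 4 at site — satisfied.
So (2) is not satisfied (F AND T).
(A) non-exempt — not satisfied.
(B) not employee-requested — fails.
(i) = F AND F = false.
(ii) < 14 days' notice — satisfied.
(a): F OR T → true.
(i) no recent notice — not met.
(ii) past probation — not met.
(b): F OR F → false.
So (3) is not satisfied (T AND F).
Overall: F OR F OR F → false.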